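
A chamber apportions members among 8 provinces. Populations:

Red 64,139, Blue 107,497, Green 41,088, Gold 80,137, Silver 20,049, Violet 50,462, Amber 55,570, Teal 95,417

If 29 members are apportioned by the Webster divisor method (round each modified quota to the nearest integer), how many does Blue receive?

Standard divisor 514359/29 ≈ 17736.517; standard quotas: Red 3.616, Blue 6.061, Green 2.317, Gold 4.518, Silver 1.130, Violet 2.845, Amber 3.133, Teal 5.380.
Rounding to the nearest integer gives Red 4, Blue 6, Green 2, Gold 5, Silver 1, Violet 3, Amber 3, Teal 5 — total 29, matching the house size, so no adjustment is needed.
Blue receives 6.

6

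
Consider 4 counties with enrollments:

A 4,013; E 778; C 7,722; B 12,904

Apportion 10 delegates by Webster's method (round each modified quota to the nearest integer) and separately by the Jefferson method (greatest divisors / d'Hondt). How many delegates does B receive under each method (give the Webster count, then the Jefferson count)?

Webster: A 2, E 0, C 3, B 5.
Jefferson: A 1, E 0, C 3, B 6.
B gets 5 under Webster and 6 under Jefferson.

5 and 6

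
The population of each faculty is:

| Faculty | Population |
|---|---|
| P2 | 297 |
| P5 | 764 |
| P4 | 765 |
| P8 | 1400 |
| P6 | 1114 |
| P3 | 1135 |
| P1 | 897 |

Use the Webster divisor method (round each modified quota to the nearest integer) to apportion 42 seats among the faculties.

P2=2; P5=5; P4=5; P8=9; P6=7; P3=8; P1=6

Standard divisor 6372/42 ≈ 151.714; standard quotas: P2 1.958, P5 5.036, P4 5.042, P8 9.228, P6 7.343, P3 7.481, P1 5.912.
Rounding to the nearest integer gives 2, 5, 5, 9, 7, 7, 6 = 41 seats, so the divisor must be adjusted.
With modified divisor 150: modified quotas P2 1.980, P5 5.093, P4 5.100, P8 9.333, P6 7.427, P3 7.567, P1 5.980.
Rounding to the nearest integer: P2 2, P5 5, P4 5, P8 9, P6 7, P3 8, P1 6 (total 42).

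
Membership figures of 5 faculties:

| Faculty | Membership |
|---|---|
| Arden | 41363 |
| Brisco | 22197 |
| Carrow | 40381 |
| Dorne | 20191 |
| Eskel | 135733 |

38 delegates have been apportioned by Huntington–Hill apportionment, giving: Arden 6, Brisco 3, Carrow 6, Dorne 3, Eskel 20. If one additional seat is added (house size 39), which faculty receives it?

Eskel

Priority for the next seat is population ÷ (√(s·(s+1))).
Priorities: Arden 6382.449, Brisco 6407.722, Carrow 6230.924, Dorne 5828.640, Eskel 6623.092.
Highest priority: Eskel.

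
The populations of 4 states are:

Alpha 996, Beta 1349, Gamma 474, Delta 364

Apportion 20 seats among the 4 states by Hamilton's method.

Alpha 6, Beta 9, Gamma 3, Delta 2

The standard divisor is 3183/20 ≈ 159.15.
Standard quotas: Alpha 6.258, Beta 8.476, Gamma 2.978, Delta 2.287.
Lower quotas: Alpha 6, Beta 8, Gamma 2, Delta 2 (sum 18, leaving 2 seats).
Remainders in descending order: Gamma 0.978, Beta 0.476, Delta 0.287, Alpha 0.258.
Largest remainders: Gamma, Beta receive the extra seats.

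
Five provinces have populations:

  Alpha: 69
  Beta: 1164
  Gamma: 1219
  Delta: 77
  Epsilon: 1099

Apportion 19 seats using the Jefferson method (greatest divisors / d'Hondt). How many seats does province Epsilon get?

6

Standard divisor 3628/19 ≈ 190.947; standard quotas: Alpha 0.361, Beta 6.096, Gamma 6.384, Delta 0.403, Epsilon 5.756.
Rounding down gives 0, 6, 6, 0, 5 = 17 seats, so the divisor must be adjusted.
With modified divisor 170: modified quotas Alpha 0.406, Beta 6.847, Gamma 7.171, Delta 0.453, Epsilon 6.465.
Rounding down: Alpha 0, Beta 6, Gamma 7, Delta 0, Epsilon 6 (total 19).
Epsilon receives 6.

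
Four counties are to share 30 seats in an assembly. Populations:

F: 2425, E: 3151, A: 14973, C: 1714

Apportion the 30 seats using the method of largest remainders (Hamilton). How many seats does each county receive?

Standard divisor: 22263 ÷ 30 ≈ 742.1.
Standard quotas: F 3.2678, E 4.2461, A 20.1765, C 2.3097.
Lower quotas: F 3, E 4, A 20, C 2 (sum 29, leaving 1 seat).
Remainders in descending order: C 0.3097, F 0.2678, E 0.2461, A 0.1765.
Largest remainder: C receives the extra seat.

F=3, E=4, A=20, C=3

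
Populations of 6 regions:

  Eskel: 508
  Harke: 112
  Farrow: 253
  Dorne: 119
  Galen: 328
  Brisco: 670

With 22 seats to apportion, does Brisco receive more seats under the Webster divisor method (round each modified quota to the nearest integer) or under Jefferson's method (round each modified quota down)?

Webster: Eskel 6, Harke 1, Farrow 3, Dorne 1, Galen 4, Brisco 7.
Jefferson: Eskel 6, Harke 1, Farrow 3, Dorne 1, Galen 3, Brisco 8.
Brisco gets 7 under Webster and 8 under Jefferson.

Jefferson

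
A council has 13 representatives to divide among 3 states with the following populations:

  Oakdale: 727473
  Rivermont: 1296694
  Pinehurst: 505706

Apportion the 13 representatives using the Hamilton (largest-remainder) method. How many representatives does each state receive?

Oakdale: 4, Rivermont: 7, Pinehurst: 2

Standard divisor: 2529873 ÷ 13 ≈ 194605.615.
Standard quotas: Oakdale 3.7382, Rivermont 6.6632, Pinehurst 2.5986.
Lower quotas: Oakdale 3, Rivermont 6, Pinehurst 2 (sum 11, leaving 2 seats).
Remainders in descending order: Oakdale 0.7382, Rivermont 0.6632, Pinehurst 0.5986.
The surplus seats go to Oakdale, Rivermont.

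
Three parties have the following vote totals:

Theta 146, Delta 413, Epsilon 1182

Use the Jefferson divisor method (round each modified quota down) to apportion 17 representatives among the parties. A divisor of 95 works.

With modified divisor 95: modified quotas Theta 1.537, Delta 4.347, Epsilon 12.442.
Rounding down: Theta 1, Delta 4, Epsilon 12 (total 17).

Theta 1, Delta 4, Epsilon 12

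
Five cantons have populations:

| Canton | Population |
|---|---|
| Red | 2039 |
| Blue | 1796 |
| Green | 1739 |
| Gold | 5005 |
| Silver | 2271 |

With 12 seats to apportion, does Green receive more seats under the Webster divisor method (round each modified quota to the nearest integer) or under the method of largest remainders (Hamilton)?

Webster

Webster: Red 2, Blue 2, Green 2, Gold 4, Silver 2.
Hamilton: Red 2, Blue 2, Green 1, Gold 5, Silver 2.
Green gets 2 under Webster and 1 under Hamilton.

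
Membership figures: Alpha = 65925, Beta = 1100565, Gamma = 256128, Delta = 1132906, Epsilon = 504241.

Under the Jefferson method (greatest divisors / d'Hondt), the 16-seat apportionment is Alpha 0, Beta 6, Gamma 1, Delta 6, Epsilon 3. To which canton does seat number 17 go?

Delta

Priority for the next seat is population ÷ (current seats + 1).
Priorities: Alpha 65925.000, Beta 157223.571, Gamma 128064.000, Delta 161843.714, Epsilon 126060.250.
Highest priority: Delta.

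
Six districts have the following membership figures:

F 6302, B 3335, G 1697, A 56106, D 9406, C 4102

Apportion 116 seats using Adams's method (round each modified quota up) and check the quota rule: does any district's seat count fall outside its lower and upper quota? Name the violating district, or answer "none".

A

Standard quotas: F 9.031, B 4.779, G 2.432, A 80.401, D 13.479, C 5.878.
Adams allocation: F 9, B 5, G 3, A 79, D 14, C 6.
A has quota 80.401 (lower 80, upper 81) but receives 79 — outside the quota interval.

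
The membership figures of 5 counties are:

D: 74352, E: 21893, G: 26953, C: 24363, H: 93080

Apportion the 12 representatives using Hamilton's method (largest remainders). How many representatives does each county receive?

Standard divisor: 240641 ÷ 12 ≈ 20053.417.
Standard quotas: D 3.7077, E 1.0917, G 1.3441, C 1.2149, H 4.6416.
Lower quotas: D 3, E 1, G 1, C 1, H 4 (sum 10, leaving 2 seats).
Remainders in descending order: D 0.7077, H 0.6416, G 0.3441, C 0.2149, E 0.0917.
Largest remainders: D, H receive the extra seats.

D: 4, E: 1, G: 1, C: 1, H: 5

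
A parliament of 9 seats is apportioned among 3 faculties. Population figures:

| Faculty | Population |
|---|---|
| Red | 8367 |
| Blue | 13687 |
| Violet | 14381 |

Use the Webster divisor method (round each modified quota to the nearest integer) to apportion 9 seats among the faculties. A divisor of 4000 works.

With modified divisor 4000: modified quotas Red 2.092, Blue 3.422, Violet 3.595.
Rounding to the nearest integer: Red 2, Blue 3, Violet 4 (total 9).

Red 2; Blue 3; Violet 4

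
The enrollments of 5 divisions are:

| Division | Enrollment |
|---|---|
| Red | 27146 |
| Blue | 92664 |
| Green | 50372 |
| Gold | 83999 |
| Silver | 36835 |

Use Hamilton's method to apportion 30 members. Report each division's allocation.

Red 3, Blue 9, Green 5, Gold 9, Silver 4

The standard divisor is 291016/30 ≈ 9700.533.
Standard quotas: Red 2.7984, Blue 9.5525, Green 5.1927, Gold 8.6592, Silver 3.7972.
Lower quotas: Red 2, Blue 9, Green 5, Gold 8, Silver 3 (sum 27, leaving 3 seats).
Remainders in descending order: Red 0.7984, Silver 0.7972, Gold 0.6592, Blue 0.5525, Green 0.1927.
The surplus seats go to Red, Silver, Gold.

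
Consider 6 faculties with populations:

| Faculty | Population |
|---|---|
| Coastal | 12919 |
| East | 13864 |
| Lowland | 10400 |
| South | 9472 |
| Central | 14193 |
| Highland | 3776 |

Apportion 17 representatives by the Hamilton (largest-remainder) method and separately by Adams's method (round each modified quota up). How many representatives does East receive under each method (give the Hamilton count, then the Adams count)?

Hamilton: Coastal 3, East 4, Lowland 3, South 2, Central 4, Highland 1.
Adams: Coastal 3, East 3, Lowland 3, South 3, Central 4, Highland 1.
East gets 4 under Hamilton and 3 under Adams.

4 and 3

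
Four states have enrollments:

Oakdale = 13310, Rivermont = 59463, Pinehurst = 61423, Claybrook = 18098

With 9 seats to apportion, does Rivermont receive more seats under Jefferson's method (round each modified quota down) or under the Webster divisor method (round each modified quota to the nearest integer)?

Jefferson

Jefferson: Oakdale 0, Rivermont 4, Pinehurst 4, Claybrook 1.
Webster: Oakdale 1, Rivermont 3, Pinehurst 4, Claybrook 1.
Rivermont gets 4 under Jefferson and 3 under Webster.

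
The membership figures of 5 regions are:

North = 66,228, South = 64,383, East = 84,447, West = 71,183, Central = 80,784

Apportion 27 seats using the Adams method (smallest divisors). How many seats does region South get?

Standard divisor 367025/27 ≈ 13593.519; standard quotas: North 4.872, South 4.736, East 6.212, West 5.237, Central 5.943.
Rounding up gives 5, 5, 7, 6, 6 = 29 seats, so the divisor must be adjusted.
With modified divisor 15200: modified quotas North 4.357, South 4.236, East 5.556, West 4.683, Central 5.315.
Rounding up: North 5, South 5, East 6, West 5, Central 6 (total 27).
South receives 5.

5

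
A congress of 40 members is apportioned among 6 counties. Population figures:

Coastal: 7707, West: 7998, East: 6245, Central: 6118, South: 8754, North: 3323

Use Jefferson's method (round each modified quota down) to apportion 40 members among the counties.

Coastal: 8; West: 8; East: 6; Central: 6; South: 9; North: 3

Standard divisor 40145/40 ≈ 1003.625; standard quotas: Coastal 7.679, West 7.969, East 6.222, Central 6.096, South 8.722, North 3.311.
Rounding down gives 7, 7, 6, 6, 8, 3 = 37 seats, so the divisor must be adjusted.
With modified divisor 900: modified quotas Coastal 8.563, West 8.887, East 6.939, Central 6.798, South 9.727, North 3.692.
Rounding down: Coastal 8, West 8, East 6, Central 6, South 9, North 3 (total 40).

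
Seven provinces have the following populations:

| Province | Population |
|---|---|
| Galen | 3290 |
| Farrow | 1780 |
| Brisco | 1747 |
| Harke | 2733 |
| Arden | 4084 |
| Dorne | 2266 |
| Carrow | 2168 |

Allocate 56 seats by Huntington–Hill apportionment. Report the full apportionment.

With divisor 324: modified quotas Galen 10.154, Farrow 5.494, Brisco 5.392, Harke 8.435, Arden 12.605, Dorne 6.994, Carrow 6.691.
Geometric-mean thresholds: Galen √(10·11)=10.488, Farrow √(5·6)=5.477, Brisco √(5·6)=5.477, Harke √(8·9)=8.485, Arden √(12·13)=12.490, Dorne √(6·7)=6.481, Carrow √(6·7)=6.481.
Each quota rounded against its threshold gives Galen 10, Farrow 6, Brisco 5, Harke 8, Arden 13, Dorne 7, Carrow 7 (total 56).

Galen 10, Farrow 6, Brisco 5, Harke 8, Arden 13, Dorne 7, Carrow 7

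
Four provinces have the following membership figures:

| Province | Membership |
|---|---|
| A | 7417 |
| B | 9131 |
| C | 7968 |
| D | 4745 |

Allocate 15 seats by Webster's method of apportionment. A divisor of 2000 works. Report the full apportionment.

With modified divisor 2000: modified quotas A 3.708, B 4.566, C 3.984, D 2.373.
Rounding to the nearest integer: A 4, B 5, C 4, D 2 (total 15).

A: 4; B: 5; C: 4; D: 2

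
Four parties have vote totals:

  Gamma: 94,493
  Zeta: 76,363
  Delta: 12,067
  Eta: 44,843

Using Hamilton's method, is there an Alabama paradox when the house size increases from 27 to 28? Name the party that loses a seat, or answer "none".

Delta

At 27 seats: Gamma 11, Zeta 9, Delta 2, Eta 5.
At 28 seats: Gamma 12, Zeta 9, Delta 1, Eta 6.
Delta drops from 2 to 1.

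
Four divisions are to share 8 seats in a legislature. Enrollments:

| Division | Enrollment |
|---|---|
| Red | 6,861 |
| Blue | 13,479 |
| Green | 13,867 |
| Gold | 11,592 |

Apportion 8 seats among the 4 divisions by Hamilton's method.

Red=1, Blue=2, Green=3, Gold=2

Total 45799; standard divisor 45799/8 ≈ 5724.875.
Standard quotas: Red 1.1985, Blue 2.3545, Green 2.4222, Gold 2.0248.
Lower quotas: Red 1, Blue 2, Green 2, Gold 2 (sum 7, leaving 1 seat).
Remainders in descending order: Green 0.4222, Blue 0.3545, Red 0.1985, Gold 0.0248.
Largest remainder: Green receives the extra seat.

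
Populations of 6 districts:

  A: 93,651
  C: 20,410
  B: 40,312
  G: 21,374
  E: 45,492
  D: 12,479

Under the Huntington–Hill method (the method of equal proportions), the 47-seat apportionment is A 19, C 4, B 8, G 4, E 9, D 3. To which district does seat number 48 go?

A

Priority for the next seat is population ÷ (√(s·(s+1))).
Priorities: A 4804.195, C 4563.815, B 4750.815, G 4779.372, E 4795.278, D 3602.377.
Highest priority: A.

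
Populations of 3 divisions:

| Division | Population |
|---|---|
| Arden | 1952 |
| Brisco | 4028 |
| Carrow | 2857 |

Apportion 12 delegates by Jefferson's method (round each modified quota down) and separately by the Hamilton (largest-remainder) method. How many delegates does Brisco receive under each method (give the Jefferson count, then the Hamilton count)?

6 and 5

Jefferson: Arden 2, Brisco 6, Carrow 4.
Hamilton: Arden 3, Brisco 5, Carrow 4.
Brisco gets 6 under Jefferson and 5 under Hamilton.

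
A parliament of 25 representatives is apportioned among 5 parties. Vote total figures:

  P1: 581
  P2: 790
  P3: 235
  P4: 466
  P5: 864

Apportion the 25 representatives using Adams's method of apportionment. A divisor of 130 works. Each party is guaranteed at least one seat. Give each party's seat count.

P1=5, P2=7, P3=2, P4=4, P5=7

With modified divisor 130: modified quotas P1 4.469, P2 6.077, P3 1.808, P4 3.585, P5 6.646.
Rounding up: P1 5, P2 7, P3 2, P4 4, P5 7 (total 25).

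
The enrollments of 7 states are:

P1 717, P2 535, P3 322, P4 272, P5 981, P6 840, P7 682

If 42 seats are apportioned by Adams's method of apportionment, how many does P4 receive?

Standard divisor 4349/42 ≈ 103.548; standard quotas: P1 6.924, P2 5.167, P3 3.110, P4 2.627, P5 9.474, P6 8.112, P7 6.586.
Rounding up gives 7, 6, 4, 3, 10, 9, 7 = 46 seats, so the divisor must be adjusted.
With modified divisor 110: modified quotas P1 6.518, P2 4.864, P3 2.927, P4 2.473, P5 8.918, P6 7.636, P7 6.200.
Rounding up: P1 7, P2 5, P3 3, P4 3, P5 9, P6 8, P7 7 (total 42).
P4 receives 3.

3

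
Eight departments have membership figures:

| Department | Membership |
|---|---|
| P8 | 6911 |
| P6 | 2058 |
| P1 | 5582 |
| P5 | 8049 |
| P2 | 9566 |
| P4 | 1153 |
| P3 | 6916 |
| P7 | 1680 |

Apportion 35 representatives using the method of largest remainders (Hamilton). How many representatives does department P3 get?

Standard divisor: 41915 ÷ 35 ≈ 1197.571.
Standard quotas: P8 5.7708, P6 1.7185, P1 4.6611, P5 6.7211, P2 7.9878, P4 0.9628, P3 5.7750, P7 1.4028.
Lower quotas: P8 5, P6 1, P1 4, P5 6, P2 7, P4 0, P3 5, P7 1 (sum 29, leaving 6 seats).
Remainders in descending order: P2 0.9878, P4 0.9628, P3 0.7750, P8 0.7708, P5 0.7211, P6 0.7185, P1 0.6611, P7 0.4028.
The surplus seats go to P2, P4, P3, P8, P5, P6.
P3 receives 6.

6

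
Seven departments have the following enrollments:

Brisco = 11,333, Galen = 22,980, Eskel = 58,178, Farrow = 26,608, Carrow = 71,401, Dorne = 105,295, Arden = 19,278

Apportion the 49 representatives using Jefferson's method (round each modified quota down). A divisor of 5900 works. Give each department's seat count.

Brisco 1, Galen 3, Eskel 9, Farrow 4, Carrow 12, Dorne 17, Arden 3

With modified divisor 5900: modified quotas Brisco 1.921, Galen 3.895, Eskel 9.861, Farrow 4.510, Carrow 12.102, Dorne 17.847, Arden 3.267.
Rounding down: Brisco 1, Galen 3, Eskel 9, Farrow 4, Carrow 12, Dorne 17, Arden 3 (total 49).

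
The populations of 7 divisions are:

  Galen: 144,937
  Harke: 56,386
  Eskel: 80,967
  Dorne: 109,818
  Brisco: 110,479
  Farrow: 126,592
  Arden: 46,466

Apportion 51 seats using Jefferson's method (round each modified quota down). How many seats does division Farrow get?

Standard divisor 675645/51 ≈ 13247.941; standard quotas: Galen 10.940, Harke 4.256, Eskel 6.112, Dorne 8.289, Brisco 8.339, Farrow 9.556, Arden 3.507.
Rounding down gives 10, 4, 6, 8, 8, 9, 3 = 48 seats, so the divisor must be adjusted.
With modified divisor 12240: modified quotas Galen 11.841, Harke 4.607, Eskel 6.615, Dorne 8.972, Brisco 9.026, Farrow 10.342, Arden 3.796.
Rounding down: Galen 11, Harke 4, Eskel 6, Dorne 8, Brisco 9, Farrow 10, Arden 3 (total 51).
Farrow receives 10.

10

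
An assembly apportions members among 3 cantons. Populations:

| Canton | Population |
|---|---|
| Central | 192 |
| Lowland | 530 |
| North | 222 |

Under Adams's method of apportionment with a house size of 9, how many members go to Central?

Standard divisor 944/9 ≈ 104.889; standard quotas: Central 1.831, Lowland 5.053, North 2.117.
Rounding up gives 2, 6, 3 = 11 seats, so the divisor must be adjusted.
With modified divisor 120: modified quotas Central 1.600, Lowland 4.417, North 1.850.
Rounding up: Central 2, Lowland 5, North 2 (total 9).
Central receives 2.

2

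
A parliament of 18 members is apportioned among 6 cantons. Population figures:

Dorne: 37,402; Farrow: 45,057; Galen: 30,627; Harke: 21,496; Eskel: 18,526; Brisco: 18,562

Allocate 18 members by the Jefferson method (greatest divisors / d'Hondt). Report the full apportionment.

Dorne 4; Farrow 5; Galen 3; Harke 2; Eskel 2; Brisco 2

Standard divisor 171670/18 ≈ 9537.222; standard quotas: Dorne 3.922, Farrow 4.724, Galen 3.211, Harke 2.254, Eskel 1.942, Brisco 1.946.
Rounding down gives 3, 4, 3, 2, 1, 1 = 14 seats, so the divisor must be adjusted.
With modified divisor 8300: modified quotas Dorne 4.506, Farrow 5.429, Galen 3.690, Harke 2.590, Eskel 2.232, Brisco 2.236.
Rounding down: Dorne 4, Farrow 5, Galen 3, Harke 2, Eskel 2, Brisco 2 (total 18).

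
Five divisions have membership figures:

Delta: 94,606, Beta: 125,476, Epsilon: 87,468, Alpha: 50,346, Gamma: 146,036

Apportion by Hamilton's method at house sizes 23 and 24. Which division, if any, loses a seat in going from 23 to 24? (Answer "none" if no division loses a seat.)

At 23 seats: Delta 4, Beta 6, Epsilon 4, Alpha 2, Gamma 7.
At 24 seats: Delta 5, Beta 6, Epsilon 4, Alpha 2, Gamma 7.
No division's allocation decreased.

none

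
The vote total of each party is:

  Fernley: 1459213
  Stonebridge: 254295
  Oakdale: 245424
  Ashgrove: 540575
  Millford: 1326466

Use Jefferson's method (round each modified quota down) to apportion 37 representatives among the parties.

Fernley=15; Stonebridge=2; Oakdale=2; Ashgrove=5; Millford=13

Standard divisor 3825973/37 ≈ 103404.676; standard quotas: Fernley 14.112, Stonebridge 2.459, Oakdale 2.373, Ashgrove 5.228, Millford 12.828.
Rounding down gives 14, 2, 2, 5, 12 = 35 seats, so the divisor must be adjusted.
With modified divisor 96000: modified quotas Fernley 15.200, Stonebridge 2.649, Oakdale 2.557, Ashgrove 5.631, Millford 13.817.
Rounding down: Fernley 15, Stonebridge 2, Oakdale 2, Ashgrove 5, Millford 13 (total 37).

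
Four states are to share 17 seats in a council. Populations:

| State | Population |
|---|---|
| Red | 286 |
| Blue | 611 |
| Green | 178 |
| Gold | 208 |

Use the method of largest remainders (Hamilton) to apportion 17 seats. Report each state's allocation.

Red 4, Blue 8, Green 2, Gold 3

The standard divisor is 1283/17 ≈ 75.471.
Standard quotas: Red 3.790, Blue 8.096, Green 2.359, Gold 2.756.
Lower quotas: Red 3, Blue 8, Green 2, Gold 2 (sum 15, leaving 2 seats).
Remainders in descending order: Red 0.790, Gold 0.756, Green 0.359, Blue 0.096.
The surplus seats go to Red, Gold.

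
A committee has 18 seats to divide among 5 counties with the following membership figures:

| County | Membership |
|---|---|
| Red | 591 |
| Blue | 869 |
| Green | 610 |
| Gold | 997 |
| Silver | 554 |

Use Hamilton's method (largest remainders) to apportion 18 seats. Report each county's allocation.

The standard divisor is 3621/18 ≈ 201.167.
Standard quotas: Red 2.938, Blue 4.320, Green 3.032, Gold 4.956, Silver 2.754.
Lower quotas: Red 2, Blue 4, Green 3, Gold 4, Silver 2 (sum 15, leaving 3 seats).
Remainders in descending order: Gold 0.956, Red 0.938, Silver 0.754, Blue 0.320, Green 0.032.
The surplus seats go to Gold, Red, Silver.

Red 3, Blue 4, Green 3, Gold 5, Silver 3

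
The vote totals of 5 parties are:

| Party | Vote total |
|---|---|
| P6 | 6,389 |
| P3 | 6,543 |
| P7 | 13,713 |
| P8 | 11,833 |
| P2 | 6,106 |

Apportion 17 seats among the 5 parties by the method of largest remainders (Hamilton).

P6=2; P3=3; P7=5; P8=5; P2=2

The standard divisor is 44584/17 ≈ 2622.588.
Standard quotas: P6 2.4361, P3 2.4949, P7 5.2288, P8 4.5120, P2 2.3282.
Lower quotas: P6 2, P3 2, P7 5, P8 4, P2 2 (sum 15, leaving 2 seats).
Remainders in descending order: P8 0.5120, P3 0.4949, P6 0.4361, P2 0.3282, P7 0.2288.
Largest remainders: P8, P3 receive the extra seats.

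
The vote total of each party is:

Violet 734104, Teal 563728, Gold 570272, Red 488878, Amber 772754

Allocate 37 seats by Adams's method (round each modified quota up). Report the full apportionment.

Violet 8, Teal 7, Gold 7, Red 6, Amber 9

Standard divisor 3129736/37 ≈ 84587.459; standard quotas: Violet 8.679, Teal 6.664, Gold 6.742, Red 5.780, Amber 9.136.
Rounding up gives 9, 7, 7, 6, 10 = 39 seats, so the divisor must be adjusted.
With modified divisor 92900: modified quotas Violet 7.902, Teal 6.068, Gold 6.139, Red 5.262, Amber 8.318.
Rounding up: Violet 8, Teal 7, Gold 7, Red 6, Amber 9 (total 37).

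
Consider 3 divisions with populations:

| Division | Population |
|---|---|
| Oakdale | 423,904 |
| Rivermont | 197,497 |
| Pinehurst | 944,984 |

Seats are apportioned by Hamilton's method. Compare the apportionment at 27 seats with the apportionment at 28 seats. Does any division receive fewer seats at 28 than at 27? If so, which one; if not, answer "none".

At 27 seats: Oakdale 7, Rivermont 4, Pinehurst 16.
At 28 seats: Oakdale 8, Rivermont 3, Pinehurst 17.
Rivermont drops from 4 to 3.

Rivermont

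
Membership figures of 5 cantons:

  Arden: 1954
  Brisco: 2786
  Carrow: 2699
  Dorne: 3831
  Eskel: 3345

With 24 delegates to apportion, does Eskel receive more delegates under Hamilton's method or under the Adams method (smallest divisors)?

Hamilton: Arden 3, Brisco 5, Carrow 4, Dorne 6, Eskel 6.
Adams: Arden 3, Brisco 5, Carrow 5, Dorne 6, Eskel 5.
Eskel gets 6 under Hamilton and 5 under Adams.

Hamilton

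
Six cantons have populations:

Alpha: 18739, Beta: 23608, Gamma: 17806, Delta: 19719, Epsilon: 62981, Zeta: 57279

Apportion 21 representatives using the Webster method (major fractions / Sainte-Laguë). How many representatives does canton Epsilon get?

Standard divisor 200132/21 ≈ 9530.095; standard quotas: Alpha 1.966, Beta 2.477, Gamma 1.868, Delta 2.069, Epsilon 6.609, Zeta 6.010.
Rounding to the nearest integer gives Alpha 2, Beta 2, Gamma 2, Delta 2, Epsilon 7, Zeta 6 — total 21, matching the house size, so no adjustment is needed.
Epsilon receives 7.

7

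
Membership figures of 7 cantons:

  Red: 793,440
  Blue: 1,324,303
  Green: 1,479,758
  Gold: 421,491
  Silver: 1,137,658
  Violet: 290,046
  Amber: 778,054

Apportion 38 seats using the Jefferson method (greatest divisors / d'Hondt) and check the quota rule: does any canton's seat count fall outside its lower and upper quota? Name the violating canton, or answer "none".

none

Standard quotas: Red 4.844, Blue 8.084, Green 9.033, Gold 2.573, Silver 6.945, Violet 1.771, Amber 4.750.
Jefferson allocation: Red 5, Blue 8, Green 10, Gold 2, Silver 7, Violet 1, Amber 5.
Every allocation lies between the lower and upper quota.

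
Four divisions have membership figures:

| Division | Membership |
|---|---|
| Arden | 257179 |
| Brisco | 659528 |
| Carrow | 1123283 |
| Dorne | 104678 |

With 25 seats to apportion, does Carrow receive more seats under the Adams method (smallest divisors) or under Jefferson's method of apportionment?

Adams: Arden 3, Brisco 8, Carrow 12, Dorne 2.
Jefferson: Arden 3, Brisco 8, Carrow 13, Dorne 1.
Carrow gets 12 under Adams and 13 under Jefferson.

Jefferson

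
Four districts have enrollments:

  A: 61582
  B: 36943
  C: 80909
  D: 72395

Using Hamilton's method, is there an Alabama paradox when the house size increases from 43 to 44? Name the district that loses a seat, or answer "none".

At 43 seats: A 11, B 6, C 14, D 12.
At 44 seats: A 11, B 6, C 14, D 13.
No district's allocation decreased.

none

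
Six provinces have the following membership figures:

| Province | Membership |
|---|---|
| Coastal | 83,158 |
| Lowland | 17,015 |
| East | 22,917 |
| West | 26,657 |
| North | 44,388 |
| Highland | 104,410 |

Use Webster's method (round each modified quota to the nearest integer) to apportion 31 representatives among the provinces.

Coastal=8, Lowland=2, East=2, West=3, North=5, Highland=11

Standard divisor 298545/31 ≈ 9630.484; standard quotas: Coastal 8.635, Lowland 1.767, East 2.380, West 2.768, North 4.609, Highland 10.842.
Rounding to the nearest integer gives 9, 2, 2, 3, 5, 11 = 32 seats, so the divisor must be adjusted.
With modified divisor 9820: modified quotas Coastal 8.468, Lowland 1.733, East 2.334, West 2.715, North 4.520, Highland 10.632.
Rounding to the nearest integer: Coastal 8, Lowland 2, East 2, West 3, North 5, Highland 11 (total 31).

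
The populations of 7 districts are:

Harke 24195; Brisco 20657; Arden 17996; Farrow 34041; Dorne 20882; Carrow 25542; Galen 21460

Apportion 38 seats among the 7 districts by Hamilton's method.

The standard divisor is 164773/38 ≈ 4336.132.
Standard quotas: Harke 5.5799, Brisco 4.7639, Arden 4.1502, Farrow 7.8505, Dorne 4.8158, Carrow 5.8905, Galen 4.9491.
Lower quotas: Harke 5, Brisco 4, Arden 4, Farrow 7, Dorne 4, Carrow 5, Galen 4 (sum 33, leaving 5 seats).
Remainders in descending order: Galen 0.9491, Carrow 0.8905, Farrow 0.8505, Dorne 0.8158, Brisco 0.7639, Harke 0.5799, Arden 0.1502.
Largest remainders: Galen, Carrow, Farrow, Dorne, Brisco receive the extra seats.

Harke 5; Brisco 5; Arden 4; Farrow 8; Dorne 5; Carrow 6; Galen 5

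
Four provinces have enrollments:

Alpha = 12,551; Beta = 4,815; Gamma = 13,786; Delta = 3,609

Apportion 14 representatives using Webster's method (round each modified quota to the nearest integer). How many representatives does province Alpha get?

5

Standard divisor 34761/14 ≈ 2482.929; standard quotas: Alpha 5.055, Beta 1.939, Gamma 5.552, Delta 1.454.
Rounding to the nearest integer gives Alpha 5, Beta 2, Gamma 6, Delta 1 — total 14, matching the house size, so no adjustment is needed.
Alpha receives 5.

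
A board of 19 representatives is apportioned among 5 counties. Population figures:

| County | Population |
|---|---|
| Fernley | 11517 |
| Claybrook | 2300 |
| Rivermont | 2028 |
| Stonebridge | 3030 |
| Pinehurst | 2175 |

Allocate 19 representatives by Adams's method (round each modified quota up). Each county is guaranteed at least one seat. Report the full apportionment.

Fernley: 10, Claybrook: 2, Rivermont: 2, Stonebridge: 3, Pinehurst: 2

Standard divisor 21050/19 ≈ 1107.895; standard quotas: Fernley 10.395, Claybrook 2.076, Rivermont 1.830, Stonebridge 2.735, Pinehurst 1.963.
Rounding up gives 11, 3, 2, 3, 2 = 21 seats, so the divisor must be adjusted.
With modified divisor 1200: modified quotas Fernley 9.598, Claybrook 1.917, Rivermont 1.690, Stonebridge 2.525, Pinehurst 1.812.
Rounding up: Fernley 10, Claybrook 2, Rivermont 2, Stonebridge 3, Pinehurst 2 (total 19).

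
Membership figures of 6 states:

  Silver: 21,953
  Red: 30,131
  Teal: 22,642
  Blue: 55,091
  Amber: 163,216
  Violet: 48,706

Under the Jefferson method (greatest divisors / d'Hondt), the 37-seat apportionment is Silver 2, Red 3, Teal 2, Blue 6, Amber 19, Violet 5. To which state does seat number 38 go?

Priority for the next seat is population ÷ (current seats + 1).
Priorities: Silver 7317.667, Red 7532.750, Teal 7547.333, Blue 7870.143, Amber 8160.800, Violet 8117.667.
Highest priority: Amber.

Amber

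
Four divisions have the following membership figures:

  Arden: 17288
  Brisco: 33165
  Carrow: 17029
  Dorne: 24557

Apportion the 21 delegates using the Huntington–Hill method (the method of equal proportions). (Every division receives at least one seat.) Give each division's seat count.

Arden 4, Brisco 7, Carrow 4, Dorne 6

With divisor 4458: modified quotas Arden 3.878, Brisco 7.439, Carrow 3.820, Dorne 5.509.
Geometric-mean thresholds: Arden √(3·4)=3.464, Brisco √(7·8)=7.483, Carrow √(3·4)=3.464, Dorne √(5·6)=5.477.
Each quota rounded against its threshold gives Arden 4, Brisco 7, Carrow 4, Dorne 6 (total 21).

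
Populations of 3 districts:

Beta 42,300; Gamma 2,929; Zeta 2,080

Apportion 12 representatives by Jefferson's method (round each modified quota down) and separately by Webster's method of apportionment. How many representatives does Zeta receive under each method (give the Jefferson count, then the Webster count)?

Jefferson: Beta 12, Gamma 0, Zeta 0.
Webster: Beta 10, Gamma 1, Zeta 1.
Zeta gets 0 under Jefferson and 1 under Webster.

0 and 1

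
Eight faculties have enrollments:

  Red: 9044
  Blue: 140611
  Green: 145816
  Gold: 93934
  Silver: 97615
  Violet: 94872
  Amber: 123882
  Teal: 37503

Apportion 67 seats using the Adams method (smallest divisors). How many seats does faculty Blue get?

12

Standard divisor 743277/67 ≈ 11093.687; standard quotas: Red 0.815, Blue 12.675, Green 13.144, Gold 8.467, Silver 8.799, Violet 8.552, Amber 11.167, Teal 3.381.
Rounding up gives 1, 13, 14, 9, 9, 9, 12, 4 = 71 seats, so the divisor must be adjusted.
With modified divisor 11800: modified quotas Red 0.766, Blue 11.916, Green 12.357, Gold 7.961, Silver 8.272, Violet 8.040, Amber 10.498, Teal 3.178.
Rounding up: Red 1, Blue 12, Green 13, Gold 8, Silver 9, Violet 9, Amber 11, Teal 4 (total 67).
Blue receives 12.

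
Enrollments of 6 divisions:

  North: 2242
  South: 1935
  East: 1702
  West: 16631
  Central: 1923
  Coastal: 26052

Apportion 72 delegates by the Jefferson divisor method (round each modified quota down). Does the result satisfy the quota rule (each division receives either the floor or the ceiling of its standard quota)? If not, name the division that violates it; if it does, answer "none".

Coastal

Standard quotas: North 3.197, South 2.760, East 2.427, West 23.719, Central 2.743, Coastal 37.154.
Jefferson allocation: North 3, South 2, East 2, West 24, Central 2, Coastal 39.
Coastal has quota 37.154 (lower 37, upper 38) but receives 39 — outside the quota interval.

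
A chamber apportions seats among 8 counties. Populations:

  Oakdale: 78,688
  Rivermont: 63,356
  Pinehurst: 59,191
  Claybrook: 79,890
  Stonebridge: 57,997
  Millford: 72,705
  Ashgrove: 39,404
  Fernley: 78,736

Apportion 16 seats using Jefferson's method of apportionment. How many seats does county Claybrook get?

Standard divisor 529967/16 ≈ 33122.938; standard quotas: Oakdale 2.376, Rivermont 1.913, Pinehurst 1.787, Claybrook 2.412, Stonebridge 1.751, Millford 2.195, Ashgrove 1.190, Fernley 2.377.
Rounding down gives 2, 1, 1, 2, 1, 2, 1, 2 = 12 seats, so the divisor must be adjusted.
With modified divisor 26440: modified quotas Oakdale 2.976, Rivermont 2.396, Pinehurst 2.239, Claybrook 3.022, Stonebridge 2.194, Millford 2.750, Ashgrove 1.490, Fernley 2.978.
Rounding down: Oakdale 2, Rivermont 2, Pinehurst 2, Claybrook 3, Stonebridge 2, Millford 2, Ashgrove 1, Fernley 2 (total 16).
Claybrook receives 3.

3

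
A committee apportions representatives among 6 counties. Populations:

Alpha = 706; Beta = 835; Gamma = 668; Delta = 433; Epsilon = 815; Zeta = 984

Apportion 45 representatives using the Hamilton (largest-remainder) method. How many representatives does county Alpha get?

Standard divisor: 4441 ÷ 45 ≈ 98.689.
Standard quotas: Alpha 7.154, Beta 8.461, Gamma 6.769, Delta 4.388, Epsilon 8.258, Zeta 9.971.
Lower quotas: Alpha 7, Beta 8, Gamma 6, Delta 4, Epsilon 8, Zeta 9 (sum 42, leaving 3 seats).
Remainders in descending order: Zeta 0.971, Gamma 0.769, Beta 0.461, Delta 0.388, Epsilon 0.258, Alpha 0.154.
The surplus seats go to Zeta, Gamma, Beta.
Alpha receives 7.

7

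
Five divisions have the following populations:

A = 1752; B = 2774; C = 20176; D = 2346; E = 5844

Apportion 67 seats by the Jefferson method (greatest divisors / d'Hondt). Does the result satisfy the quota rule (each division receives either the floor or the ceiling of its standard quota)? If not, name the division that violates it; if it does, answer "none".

Standard quotas: A 3.569, B 5.651, C 41.098, D 4.779, E 11.904.
Jefferson allocation: A 3, B 5, C 43, D 4, E 12.
C has quota 41.098 (lower 41, upper 42) but receives 43 — outside the quota interval.

C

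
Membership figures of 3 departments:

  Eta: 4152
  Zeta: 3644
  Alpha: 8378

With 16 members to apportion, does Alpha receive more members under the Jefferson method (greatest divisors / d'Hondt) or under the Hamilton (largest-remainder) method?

Jefferson: Eta 4, Zeta 3, Alpha 9.
Hamilton: Eta 4, Zeta 4, Alpha 8.
Alpha gets 9 under Jefferson and 8 under Hamilton.

Jefferson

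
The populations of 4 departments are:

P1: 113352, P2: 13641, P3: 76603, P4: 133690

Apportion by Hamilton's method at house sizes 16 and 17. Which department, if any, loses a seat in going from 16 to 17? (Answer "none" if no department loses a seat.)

P2

At 16 seats: P1 5, P2 1, P3 4, P4 6.
At 17 seats: P1 6, P2 0, P3 4, P4 7.
P2 drops from 1 to 0.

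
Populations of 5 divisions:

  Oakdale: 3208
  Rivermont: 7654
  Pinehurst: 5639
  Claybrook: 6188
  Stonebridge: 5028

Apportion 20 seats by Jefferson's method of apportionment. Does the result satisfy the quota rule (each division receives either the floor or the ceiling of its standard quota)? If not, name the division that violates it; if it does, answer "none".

none

Standard quotas: Oakdale 2.315, Rivermont 5.523, Pinehurst 4.069, Claybrook 4.465, Stonebridge 3.628.
Jefferson allocation: Oakdale 2, Rivermont 6, Pinehurst 4, Claybrook 4, Stonebridge 4.
Every allocation lies between the lower and upper quota.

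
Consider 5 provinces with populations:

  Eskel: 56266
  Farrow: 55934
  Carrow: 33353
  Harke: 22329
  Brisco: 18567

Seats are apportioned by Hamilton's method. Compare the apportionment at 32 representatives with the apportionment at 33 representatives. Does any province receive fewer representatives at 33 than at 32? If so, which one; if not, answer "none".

At 32 seats: Eskel 10, Farrow 9, Carrow 6, Harke 4, Brisco 3.
At 33 seats: Eskel 10, Farrow 10, Carrow 6, Harke 4, Brisco 3.
No province's allocation decreased.

none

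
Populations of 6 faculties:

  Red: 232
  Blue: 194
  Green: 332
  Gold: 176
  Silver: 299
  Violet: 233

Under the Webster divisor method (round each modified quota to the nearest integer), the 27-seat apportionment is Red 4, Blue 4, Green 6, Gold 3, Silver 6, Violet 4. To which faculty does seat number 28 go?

Priority for the next seat is population ÷ (current seats + 0.5).
Priorities: Red 51.556, Blue 43.111, Green 51.077, Gold 50.286, Silver 46.000, Violet 51.778.
Highest priority: Violet.

Violet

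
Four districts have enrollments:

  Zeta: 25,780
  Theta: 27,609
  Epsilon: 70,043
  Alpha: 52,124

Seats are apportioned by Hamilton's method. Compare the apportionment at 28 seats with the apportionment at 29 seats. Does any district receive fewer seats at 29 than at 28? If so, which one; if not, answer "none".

At 28 seats: Zeta 4, Theta 5, Epsilon 11, Alpha 8.
At 29 seats: Zeta 4, Theta 4, Epsilon 12, Alpha 9.
Theta drops from 5 to 4.

Theta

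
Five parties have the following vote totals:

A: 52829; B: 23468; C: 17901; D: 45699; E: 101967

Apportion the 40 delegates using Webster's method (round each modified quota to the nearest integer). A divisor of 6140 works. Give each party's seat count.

With modified divisor 6140: modified quotas A 8.604, B 3.822, C 2.915, D 7.443, E 16.607.
Rounding to the nearest integer: A 9, B 4, C 3, D 7, E 17 (total 40).

A: 9, B: 4, C: 3, D: 7, E: 17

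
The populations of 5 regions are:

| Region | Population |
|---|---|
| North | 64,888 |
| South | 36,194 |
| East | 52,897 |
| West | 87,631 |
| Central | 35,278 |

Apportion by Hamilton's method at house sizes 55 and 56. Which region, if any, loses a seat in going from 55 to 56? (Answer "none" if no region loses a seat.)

At 55 seats: North 13, South 7, East 11, West 17, Central 7.
At 56 seats: North 13, South 7, East 11, West 18, Central 7.
No region's allocation decreased.

none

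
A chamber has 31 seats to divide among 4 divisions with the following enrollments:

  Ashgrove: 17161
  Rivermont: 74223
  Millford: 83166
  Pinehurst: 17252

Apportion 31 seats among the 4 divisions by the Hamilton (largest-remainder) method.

Ashgrove 3, Rivermont 12, Millford 13, Pinehurst 3

Standard divisor: 191802 ÷ 31 ≈ 6187.161.
Standard quotas: Ashgrove 2.7736, Rivermont 11.9963, Millford 13.4417, Pinehurst 2.7884.
Lower quotas: Ashgrove 2, Rivermont 11, Millford 13, Pinehurst 2 (sum 28, leaving 3 seats).
Remainders in descending order: Rivermont 0.9963, Pinehurst 0.7884, Ashgrove 0.7736, Millford 0.4417.
The surplus seats go to Rivermont, Pinehurst, Ashgrove.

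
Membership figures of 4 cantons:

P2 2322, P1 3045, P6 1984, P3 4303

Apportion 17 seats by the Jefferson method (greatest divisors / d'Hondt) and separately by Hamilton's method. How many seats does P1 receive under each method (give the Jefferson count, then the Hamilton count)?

4 and 5

Jefferson: P2 3, P1 4, P6 3, P3 7.
Hamilton: P2 3, P1 5, P6 3, P3 6.
P1 gets 4 under Jefferson and 5 under Hamilton.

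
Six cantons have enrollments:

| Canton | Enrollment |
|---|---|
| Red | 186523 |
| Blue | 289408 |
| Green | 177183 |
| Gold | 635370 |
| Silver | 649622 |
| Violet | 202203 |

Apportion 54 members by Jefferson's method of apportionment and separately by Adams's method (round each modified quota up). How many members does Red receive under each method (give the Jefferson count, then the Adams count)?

Jefferson: Red 4, Blue 7, Green 4, Gold 17, Silver 17, Violet 5.
Adams: Red 5, Blue 7, Green 5, Gold 16, Silver 16, Violet 5.
Red gets 4 under Jefferson and 5 under Adams.

4 and 5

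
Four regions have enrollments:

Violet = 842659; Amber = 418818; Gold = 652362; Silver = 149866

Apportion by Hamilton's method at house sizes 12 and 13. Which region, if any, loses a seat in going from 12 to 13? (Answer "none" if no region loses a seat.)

none

At 12 seats: Violet 5, Amber 2, Gold 4, Silver 1.
At 13 seats: Violet 5, Amber 3, Gold 4, Silver 1.
No region's allocation decreased.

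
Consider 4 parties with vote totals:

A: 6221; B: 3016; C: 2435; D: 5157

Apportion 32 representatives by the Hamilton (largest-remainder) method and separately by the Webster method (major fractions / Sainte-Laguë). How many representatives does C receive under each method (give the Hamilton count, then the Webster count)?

4 and 5

Hamilton: A 12, B 6, C 4, D 10.
Webster: A 11, B 6, C 5, D 10.
C gets 4 under Hamilton and 5 under Webster.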